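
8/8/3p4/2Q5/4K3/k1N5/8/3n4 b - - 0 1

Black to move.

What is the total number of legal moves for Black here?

3

Black to move; king on a3.
In check: yes, from the white queen on c5.
Legal moves: Kb3, Kb2, dxc5.
Count: 3.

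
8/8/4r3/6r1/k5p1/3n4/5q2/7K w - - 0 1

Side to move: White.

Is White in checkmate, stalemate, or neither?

White to move; white king on h1.
In check: no.
King squares — g1: attacked by Qf2; g2: attacked by Qf2; h2: attacked by Qf2.
Legal moves for White: none.
Not in check and no legal moves → stalemate.

stalemate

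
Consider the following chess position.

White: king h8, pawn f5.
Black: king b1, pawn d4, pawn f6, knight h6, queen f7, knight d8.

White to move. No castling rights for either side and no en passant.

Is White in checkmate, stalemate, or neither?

White to move; white king on h8.
In check: no.
King squares — g7: attacked by Qf7; h7: attacked by Qf7; g8: attacked by Nh6.
Legal moves for White: none.
Not in check and no legal moves → stalemate.

stalemate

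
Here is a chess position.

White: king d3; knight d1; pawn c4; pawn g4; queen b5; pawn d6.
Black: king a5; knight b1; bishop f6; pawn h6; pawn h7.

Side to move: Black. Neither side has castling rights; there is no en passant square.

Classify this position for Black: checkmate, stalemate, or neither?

checkmate

Black to move; black king on a5.
In check: yes, from the white queen on b5.
King squares — a4: attacked by Qb5; b4: attacked by Qb5; b5: attacked by Pc4; a6: attacked by Qb5; b6: attacked by Qb5.
Legal moves for Black: none.
In check with no legal moves → checkmate.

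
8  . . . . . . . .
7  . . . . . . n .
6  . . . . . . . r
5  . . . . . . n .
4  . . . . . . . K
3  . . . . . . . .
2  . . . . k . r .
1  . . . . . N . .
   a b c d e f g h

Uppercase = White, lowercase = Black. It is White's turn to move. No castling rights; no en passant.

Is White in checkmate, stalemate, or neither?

White to move; white king on h4.
In check: yes, from the black rook on h6.
King squares — g3: attacked by Rg2; h3: attacked by Ng5; g4: attacked by Rg2; g5: attacked by Rg2; h5: attacked by Rh6.
Legal moves for White: none.
In check with no legal moves → checkmate.

checkmate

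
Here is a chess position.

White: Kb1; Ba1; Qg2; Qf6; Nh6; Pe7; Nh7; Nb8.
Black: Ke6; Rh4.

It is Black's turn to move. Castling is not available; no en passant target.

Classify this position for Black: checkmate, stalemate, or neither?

Black to move; black king on e6.
In check: yes, from the white queen on f6.
King squares — d5: attacked by Qg2; e5: attacked by Ba1; f5: attacked by Qf6; d6: attacked by Qf6; f6: attacked by Ba1; d7: attacked by Nb8; e7: attacked by Qf6; f7: attacked by Qf6.
Legal moves for Black: none.
In check with no legal moves → checkmate.

checkmate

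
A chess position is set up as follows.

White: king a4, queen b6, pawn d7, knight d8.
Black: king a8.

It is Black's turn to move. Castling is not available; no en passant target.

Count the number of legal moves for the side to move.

Black to move; king on a8.
In check: no.
Legal moves: none.
Count: 0.

0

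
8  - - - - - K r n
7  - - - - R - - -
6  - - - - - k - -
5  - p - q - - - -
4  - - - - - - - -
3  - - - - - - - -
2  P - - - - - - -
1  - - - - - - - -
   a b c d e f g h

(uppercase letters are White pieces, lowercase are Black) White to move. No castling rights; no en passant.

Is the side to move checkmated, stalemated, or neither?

checkmate

White to move; white king on f8.
In check: yes, from the black rook on g8.
King squares — e7: own rook; f7: attacked by Qd5; g7: attacked by Kf6; e8: attacked by Rg8; g8: attacked by Qd5.
Legal moves for White: none.
In check with no legal moves → checkmate.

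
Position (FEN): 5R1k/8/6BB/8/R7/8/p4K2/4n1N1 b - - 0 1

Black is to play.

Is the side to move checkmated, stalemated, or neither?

Black to move; black king on h8.
In check: yes, from the white rook on f8.
King squares — g7: attacked by Bh6; h7: attacked by Bg6; g8: attacked by Rf8.
Legal moves for Black: none.
In check with no legal moves → checkmate.

checkmate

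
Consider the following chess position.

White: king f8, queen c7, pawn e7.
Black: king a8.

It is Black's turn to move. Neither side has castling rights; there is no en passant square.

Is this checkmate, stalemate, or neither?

Black to move; black king on a8.
In check: no.
King squares — a7: attacked by Qc7; b7: attacked by Qc7; b8: attacked by Qc7.
Legal moves for Black: none.
Not in check and no legal moves → stalemate.

stalemate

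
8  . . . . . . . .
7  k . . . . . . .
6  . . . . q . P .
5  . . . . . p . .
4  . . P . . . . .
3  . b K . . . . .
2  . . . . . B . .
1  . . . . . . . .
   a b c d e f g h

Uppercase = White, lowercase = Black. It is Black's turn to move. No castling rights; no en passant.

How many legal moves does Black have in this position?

Black to move; king on a7.
In check: yes, from the white bishop on f2.
Legal moves: Kb8, Ka8, Kb7, Ka6, Qb6, Qe3+.
Count: 6.

6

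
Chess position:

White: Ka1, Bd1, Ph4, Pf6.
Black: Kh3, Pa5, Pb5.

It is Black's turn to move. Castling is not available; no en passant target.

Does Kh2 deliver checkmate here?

no

After Kh2: white king on a1; in check: no.
White is not in check, so this cannot be checkmate.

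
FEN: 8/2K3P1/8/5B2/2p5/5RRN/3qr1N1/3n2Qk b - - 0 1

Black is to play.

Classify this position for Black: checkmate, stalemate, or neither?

checkmate

Black to move; black king on h1.
In check: yes, from the white queen on g1.
King squares — g1: attacked by Nh3; g2: attacked by Qg1; h2: attacked by Qg1.
Legal moves for Black: none.
In check with no legal moves → checkmate.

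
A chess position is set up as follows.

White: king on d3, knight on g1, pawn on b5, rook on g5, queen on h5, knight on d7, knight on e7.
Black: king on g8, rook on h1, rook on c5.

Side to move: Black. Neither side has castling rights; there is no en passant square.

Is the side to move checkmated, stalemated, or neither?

checkmate

Black to move; black king on g8.
In check: yes, from the white rook on g5 and the white knight on e7.
King squares — f7: attacked by Qh5; g7: attacked by Rg5; h7: attacked by Qh5; f8: attacked by Nd7; h8: attacked by Qh5.
Legal moves for Black: none.
In check with no legal moves → checkmate.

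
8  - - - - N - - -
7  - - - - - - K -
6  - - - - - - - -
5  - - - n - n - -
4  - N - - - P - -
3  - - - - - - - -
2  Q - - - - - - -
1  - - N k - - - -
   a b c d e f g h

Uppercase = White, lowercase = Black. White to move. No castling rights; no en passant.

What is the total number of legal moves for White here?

White to move; king on g7.
In check: yes, from the black knight on f5.
Legal moves: Kh8, Kg8, Kf8, Kh7, Kf7, Kg6.
Count: 6.

6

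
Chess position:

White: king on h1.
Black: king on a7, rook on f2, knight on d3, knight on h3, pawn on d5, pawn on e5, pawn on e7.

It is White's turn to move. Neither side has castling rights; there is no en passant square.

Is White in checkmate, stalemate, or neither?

White to move; white king on h1.
In check: no.
King squares — g1: attacked by Nh3; g2: attacked by Rf2; h2: attacked by Rf2.
Legal moves for White: none.
Not in check and no legal moves → stalemate.

stalemate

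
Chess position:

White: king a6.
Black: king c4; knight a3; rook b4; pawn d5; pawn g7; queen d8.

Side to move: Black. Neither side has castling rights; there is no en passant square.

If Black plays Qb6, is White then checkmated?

After Qb6: white king on a6; in check: yes, from the black queen on b6.
King squares — a5: attacked by Qb6; b5: attacked by Na3; b6: attacked by Rb4; a7: attacked by Qb6; b7: attacked by Qb6.
White has no legal moves → checkmate.

yes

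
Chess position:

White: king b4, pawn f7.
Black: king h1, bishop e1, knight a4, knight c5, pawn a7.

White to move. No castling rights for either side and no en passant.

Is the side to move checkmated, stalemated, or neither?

neither

White to move; white king on b4.
In check: yes, from the black bishop on e1.
Legal moves for White: Kb5, Kc4, Ka3.
White is in check but has 3 legal moves → neither.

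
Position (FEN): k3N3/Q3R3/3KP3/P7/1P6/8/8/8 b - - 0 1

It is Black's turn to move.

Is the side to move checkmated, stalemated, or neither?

checkmate

Black to move; black king on a8.
In check: yes, from the white queen on a7.
King squares — a7: attacked by Re7; b7: attacked by Qa7; b8: attacked by Qa7.
Legal moves for Black: none.
In check with no legal moves → checkmate.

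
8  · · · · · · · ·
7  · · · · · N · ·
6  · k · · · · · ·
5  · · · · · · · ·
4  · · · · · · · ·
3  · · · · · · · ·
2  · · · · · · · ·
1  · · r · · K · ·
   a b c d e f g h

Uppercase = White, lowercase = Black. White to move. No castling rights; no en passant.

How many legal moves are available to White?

White to move; king on f1.
In check: yes, from the black rook on c1.
Legal moves: Kg2, Kf2, Ke2.
Count: 3.

3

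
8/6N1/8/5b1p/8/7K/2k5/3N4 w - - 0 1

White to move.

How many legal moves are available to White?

White to move; king on h3.
In check: yes, from the black bishop on f5.
Legal moves: Kh4, Kg3, Kh2, Kg2, Nxf5.
Count: 5.

5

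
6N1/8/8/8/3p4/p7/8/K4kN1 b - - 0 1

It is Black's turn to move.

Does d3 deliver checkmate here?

no

After d3: white king on a1; in check: no.
White is not in check, so this cannot be checkmate.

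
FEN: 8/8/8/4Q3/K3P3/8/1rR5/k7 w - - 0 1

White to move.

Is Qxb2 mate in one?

After Qxb2: black king on a1; in check: yes, from the white queen on b2.
King squares — b1: attacked by Qb2; a2: attacked by Qb2; b2: attacked by Rc2.
Black has no legal moves → checkmate.

yes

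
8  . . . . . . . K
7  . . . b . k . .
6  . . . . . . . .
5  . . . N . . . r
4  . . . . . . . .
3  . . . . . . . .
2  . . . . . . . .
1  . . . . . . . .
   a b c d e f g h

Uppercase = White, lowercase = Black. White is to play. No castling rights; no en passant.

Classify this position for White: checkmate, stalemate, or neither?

White to move; white king on h8.
In check: yes, from the black rook on h5.
King squares — g7: attacked by Kf7; h7: attacked by Rh5; g8: attacked by Kf7.
Legal moves for White: none.
In check with no legal moves → checkmate.

checkmate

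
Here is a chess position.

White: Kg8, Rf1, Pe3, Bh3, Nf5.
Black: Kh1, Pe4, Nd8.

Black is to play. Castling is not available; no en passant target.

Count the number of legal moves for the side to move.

Black to move; king on h1.
In check: yes, from the white rook on f1.
Legal moves: Kh2.
Count: 1.

1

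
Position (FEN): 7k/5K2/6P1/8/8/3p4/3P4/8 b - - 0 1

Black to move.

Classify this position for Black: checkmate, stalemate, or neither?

stalemate

Black to move; black king on h8.
In check: no.
King squares — g7: attacked by Kf7; h7: attacked by Pg6; g8: attacked by Kf7.
Legal moves for Black: none.
Not in check and no legal moves → stalemate.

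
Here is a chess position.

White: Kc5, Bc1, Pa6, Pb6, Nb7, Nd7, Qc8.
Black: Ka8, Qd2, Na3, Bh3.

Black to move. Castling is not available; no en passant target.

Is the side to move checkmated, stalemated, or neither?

Black to move; black king on a8.
In check: yes, from the white queen on c8.
King squares — a7: attacked by Pb6; b7: attacked by Pa6; b8: attacked by Nd7.
Legal moves for Black: none.
In check with no legal moves → checkmate.

checkmate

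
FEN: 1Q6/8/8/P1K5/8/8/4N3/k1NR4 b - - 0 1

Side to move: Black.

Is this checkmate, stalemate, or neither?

Black to move; black king on a1.
In check: no.
King squares — b1: attacked by Qb8; a2: attacked by Nc1; b2: attacked by Qb8.
Legal moves for Black: none.
Not in check and no legal moves → stalemate.

stalemate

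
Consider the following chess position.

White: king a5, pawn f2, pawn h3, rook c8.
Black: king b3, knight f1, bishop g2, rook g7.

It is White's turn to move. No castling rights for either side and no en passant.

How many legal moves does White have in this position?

White to move; king on a5.
In check: no.
Legal moves: Rh8, Rg8, Rf8, Re8, Rd8, Rb8+, Ra8, Rc7, Rc6, Rc5, Rc4, Rc3+, Rc2, Rc1, Kb6, Ka6, Kb5, h4, f3, f4.
Count: 20.

20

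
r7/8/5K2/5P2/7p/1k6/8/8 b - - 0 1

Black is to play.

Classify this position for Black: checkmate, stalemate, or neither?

Black to move; black king on b3.
In check: no.
Legal moves for Black include: Rh8, Rg8, Rf8+, Re8, Rd8, Rc8, Rb8, Ra7, Ra6+, Ra5, Ra4, Ra3, Ra2, Ra1, Kc4, Kb4, Ka4, Kc3, ... (list truncated; more exist).
Black has legal moves and is not in check → neither.

neither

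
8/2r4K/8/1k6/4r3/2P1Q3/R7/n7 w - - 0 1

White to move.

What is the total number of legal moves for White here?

White to move; king on h7.
In check: yes, from the black rook on c7.
Legal moves: Kh8, Kg8, Kh6, Kg6.
Count: 4.

4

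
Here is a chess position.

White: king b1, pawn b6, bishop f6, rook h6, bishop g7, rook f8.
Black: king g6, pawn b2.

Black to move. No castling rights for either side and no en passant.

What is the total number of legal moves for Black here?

1

Black to move; king on g6.
In check: yes, from the white rook on h6.
Legal moves: Kf5.
Count: 1.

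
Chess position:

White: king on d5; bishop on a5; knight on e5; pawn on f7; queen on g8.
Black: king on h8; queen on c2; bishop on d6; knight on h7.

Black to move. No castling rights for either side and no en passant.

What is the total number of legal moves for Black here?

Black to move; king on h8.
In check: yes, from the white queen on g8.
Legal moves: none.
Count: 0.

0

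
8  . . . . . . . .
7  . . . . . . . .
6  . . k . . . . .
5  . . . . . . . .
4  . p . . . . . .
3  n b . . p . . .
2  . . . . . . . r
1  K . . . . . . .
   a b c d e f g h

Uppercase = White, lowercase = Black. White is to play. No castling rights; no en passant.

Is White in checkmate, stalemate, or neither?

White to move; white king on a1.
In check: no.
King squares — b1: attacked by Na3; a2: attacked by Rh2; b2: attacked by Rh2.
Legal moves for White: none.
Not in check and no legal moves → stalemate.

stalemate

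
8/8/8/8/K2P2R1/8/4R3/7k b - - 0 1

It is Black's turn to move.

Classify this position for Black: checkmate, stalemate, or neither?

stalemate

Black to move; black king on h1.
In check: no.
King squares — g1: attacked by Rg4; g2: attacked by Re2; h2: attacked by Re2.
Legal moves for Black: none.
Not in check and no legal moves → stalemate.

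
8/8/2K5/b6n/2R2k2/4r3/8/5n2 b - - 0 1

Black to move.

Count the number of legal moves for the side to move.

6

Black to move; king on f4.
In check: yes, from the white rook on c4.
Legal moves: Kg5, Kf5, Ke5, Kg3, Kf3, Re4.
Count: 6.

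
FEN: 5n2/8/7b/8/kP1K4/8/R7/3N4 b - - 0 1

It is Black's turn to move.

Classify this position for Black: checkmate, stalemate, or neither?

Black to move; black king on a4.
In check: yes, from the white rook on a2.
King squares — a3: attacked by Ra2; b3: available; b4: available; a5: attacked by Ra2; b5: available.
Legal moves for Black: Kb5, Kxb4, Kb3.
Black is in check but has 3 legal moves → neither.

neither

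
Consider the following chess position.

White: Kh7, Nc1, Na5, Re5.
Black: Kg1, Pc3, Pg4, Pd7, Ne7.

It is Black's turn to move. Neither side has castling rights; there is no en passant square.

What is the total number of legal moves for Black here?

Black to move; king on g1.
In check: no.
Legal moves: Ng8, Nc8, Ng6, Nc6, Nf5, Nd5, Kh2, Kg2, Kf2, Kh1, Kf1, d6, g3, c2, d5.
Count: 15.

15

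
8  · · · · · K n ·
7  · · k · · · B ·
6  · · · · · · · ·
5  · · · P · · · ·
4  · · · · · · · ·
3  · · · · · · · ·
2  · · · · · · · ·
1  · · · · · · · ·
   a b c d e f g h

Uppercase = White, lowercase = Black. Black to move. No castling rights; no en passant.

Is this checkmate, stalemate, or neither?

Black to move; black king on c7.
In check: no.
Legal moves for Black: Ne7, Nh6, Nf6, Kd8, Kc8, Kb8, Kd7, Kb7, Kd6, Kb6.
Black has 10 legal moves and is not in check → neither.

neither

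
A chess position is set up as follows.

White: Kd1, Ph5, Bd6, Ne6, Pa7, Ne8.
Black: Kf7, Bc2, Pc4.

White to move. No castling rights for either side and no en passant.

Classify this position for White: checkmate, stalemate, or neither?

White to move; white king on d1.
In check: yes, from the black bishop on c2.
King squares — c1: available; e1: available; c2: available; d2: available; e2: available.
Legal moves for White: Ke2, Kd2, Kxc2, Ke1, Kc1.
White is in check but has 5 legal moves → neither.

neither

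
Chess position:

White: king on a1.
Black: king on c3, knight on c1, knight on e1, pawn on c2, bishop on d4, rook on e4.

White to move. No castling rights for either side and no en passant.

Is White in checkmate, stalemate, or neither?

White to move; white king on a1.
In check: no.
King squares — b1: attacked by Pc2; a2: attacked by Nc1; b2: attacked by Kc3.
Legal moves for White: none.
Not in check and no legal moves → stalemate.

stalemate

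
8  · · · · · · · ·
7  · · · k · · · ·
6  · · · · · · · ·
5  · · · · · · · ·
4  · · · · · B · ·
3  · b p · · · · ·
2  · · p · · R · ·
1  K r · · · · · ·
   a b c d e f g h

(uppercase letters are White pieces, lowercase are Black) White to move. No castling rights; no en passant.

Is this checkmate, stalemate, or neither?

checkmate

White to move; white king on a1.
In check: yes, from the black rook on b1.
King squares — b1: attacked by Pc2; a2: attacked by Bb3; b2: attacked by Rb1.
Legal moves for White: none.
In check with no legal moves → checkmate.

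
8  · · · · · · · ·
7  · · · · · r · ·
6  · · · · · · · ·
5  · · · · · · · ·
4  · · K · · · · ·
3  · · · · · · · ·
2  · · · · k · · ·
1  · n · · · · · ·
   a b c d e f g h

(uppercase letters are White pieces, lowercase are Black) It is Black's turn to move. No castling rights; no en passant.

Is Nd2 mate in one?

After Nd2: white king on c4; in check: yes, from the black knight on d2.
White has 6 legal replies: Kd5, Kc5, Kb5, Kd4, Kb4, Kc3.
In check but a legal move exists → not checkmate.

no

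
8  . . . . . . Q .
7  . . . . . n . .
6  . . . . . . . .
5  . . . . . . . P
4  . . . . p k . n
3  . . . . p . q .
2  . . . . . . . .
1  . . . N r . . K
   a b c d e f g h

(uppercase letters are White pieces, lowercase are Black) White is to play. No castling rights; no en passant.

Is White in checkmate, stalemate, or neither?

checkmate

White to move; white king on h1.
In check: yes, from the black rook on e1.
King squares — g1: attacked by Re1; g2: attacked by Qg3; h2: attacked by Qg3.
Legal moves for White: none.
In check with no legal moves → checkmate.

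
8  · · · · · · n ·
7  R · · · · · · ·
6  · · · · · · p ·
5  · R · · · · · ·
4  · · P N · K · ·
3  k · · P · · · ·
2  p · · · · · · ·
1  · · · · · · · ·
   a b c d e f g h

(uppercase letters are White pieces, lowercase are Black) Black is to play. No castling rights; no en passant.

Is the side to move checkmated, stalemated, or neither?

checkmate

Black to move; black king on a3.
In check: yes, from the white rook on a7.
King squares — a2: own pawn; b2: attacked by Rb5; b3: attacked by Nd4; a4: attacked by Ra7; b4: attacked by Rb5.
Legal moves for Black: none.
In check with no legal moves → checkmate.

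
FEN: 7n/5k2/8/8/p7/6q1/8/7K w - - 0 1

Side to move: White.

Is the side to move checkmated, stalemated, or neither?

stalemate

White to move; white king on h1.
In check: no.
King squares — g1: attacked by Qg3; g2: attacked by Qg3; h2: attacked by Qg3.
Legal moves for White: none.
Not in check and no legal moves → stalemate.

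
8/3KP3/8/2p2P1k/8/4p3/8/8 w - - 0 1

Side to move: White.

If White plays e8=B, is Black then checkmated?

no

After e8=B: black king on h5; in check: yes, from the white bishop on e8.
Black has 4 legal replies: Kh6, Kg5, Kh4, Kg4.
In check but a legal move exists → not checkmate.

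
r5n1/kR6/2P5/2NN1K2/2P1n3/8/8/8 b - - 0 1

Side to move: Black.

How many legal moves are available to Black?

Black to move; king on a7.
In check: yes, from the white rook on b7.
Legal moves: none.
Count: 0.

0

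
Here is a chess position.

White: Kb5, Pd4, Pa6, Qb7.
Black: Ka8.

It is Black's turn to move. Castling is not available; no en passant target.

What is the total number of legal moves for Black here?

Black to move; king on a8.
In check: yes, from the white queen on b7.
Legal moves: none.
Count: 0.

0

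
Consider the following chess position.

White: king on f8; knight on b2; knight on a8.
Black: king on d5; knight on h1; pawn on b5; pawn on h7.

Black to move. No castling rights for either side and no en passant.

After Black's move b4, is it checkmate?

no

After b4: white king on f8; in check: no.
White is not in check, so this cannot be checkmate.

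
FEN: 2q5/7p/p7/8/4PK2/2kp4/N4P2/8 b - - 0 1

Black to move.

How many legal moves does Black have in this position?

Black to move; king on c3.
In check: yes, from the white knight on a2.
Legal moves: Kd4, Kc4, Kb3, Kd2, Kc2, Kb2.
Count: 6.

6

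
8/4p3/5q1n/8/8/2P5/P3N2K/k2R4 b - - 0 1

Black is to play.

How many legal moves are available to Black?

Black to move; king on a1.
In check: yes, from the white rook on d1.
Legal moves: Kb2, Kxa2.
Count: 2.

2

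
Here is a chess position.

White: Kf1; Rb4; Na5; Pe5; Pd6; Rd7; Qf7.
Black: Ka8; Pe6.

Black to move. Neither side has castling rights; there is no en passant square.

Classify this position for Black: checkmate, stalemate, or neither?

Black to move; black king on a8.
In check: no.
King squares — a7: attacked by Rd7; b7: attacked by Rb4; b8: attacked by Rb4.
Legal moves for Black: none.
Not in check and no legal moves → stalemate.

stalemate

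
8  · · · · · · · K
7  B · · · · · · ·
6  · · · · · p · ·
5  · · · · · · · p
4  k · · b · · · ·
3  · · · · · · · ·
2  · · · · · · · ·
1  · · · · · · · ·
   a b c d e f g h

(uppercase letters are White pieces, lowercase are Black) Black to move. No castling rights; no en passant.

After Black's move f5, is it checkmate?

After f5: white king on h8; in check: yes, from the black bishop on d4.
White has 3 legal replies: Kg8, Kh7, Bxd4.
In check but a legal move exists → not checkmate.

no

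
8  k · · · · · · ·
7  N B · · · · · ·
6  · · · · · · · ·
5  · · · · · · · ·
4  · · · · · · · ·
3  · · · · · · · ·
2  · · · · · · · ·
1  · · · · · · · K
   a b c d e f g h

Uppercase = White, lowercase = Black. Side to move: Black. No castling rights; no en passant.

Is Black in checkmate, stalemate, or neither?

Black to move; black king on a8.
In check: yes, from the white bishop on b7.
Legal moves for Black: Kb8, Kxb7, Kxa7.
Black is in check but has 3 legal moves → neither.

neither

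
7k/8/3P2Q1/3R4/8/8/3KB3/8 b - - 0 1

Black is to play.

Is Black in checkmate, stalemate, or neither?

stalemate

Black to move; black king on h8.
In check: no.
King squares — g7: attacked by Qg6; h7: attacked by Qg6; g8: attacked by Qg6.
Legal moves for Black: none.
Not in check and no legal moves → stalemate.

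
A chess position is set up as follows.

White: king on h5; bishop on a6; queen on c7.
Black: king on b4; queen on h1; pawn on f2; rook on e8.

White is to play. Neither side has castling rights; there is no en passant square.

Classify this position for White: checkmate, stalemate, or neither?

neither

White to move; white king on h5.
In check: yes, from the black queen on h1.
King squares — g4: available; h4: attacked by Qh1; g5: available; g6: available; h6: attacked by Qh1.
Legal moves for White: Kg6, Kg5, Kg4, Qh2.
White is in check but has 4 legal moves → neither.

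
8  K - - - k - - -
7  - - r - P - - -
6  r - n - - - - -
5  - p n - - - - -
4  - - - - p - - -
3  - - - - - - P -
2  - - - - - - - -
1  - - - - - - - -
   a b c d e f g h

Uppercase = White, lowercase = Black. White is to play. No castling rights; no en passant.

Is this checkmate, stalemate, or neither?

checkmate

White to move; white king on a8.
In check: yes, from the black rook on a6.
King squares — a7: attacked by Ra6; b7: attacked by Nc5; b8: attacked by Nc6.
Legal moves for White: none.
In check with no legal moves → checkmate.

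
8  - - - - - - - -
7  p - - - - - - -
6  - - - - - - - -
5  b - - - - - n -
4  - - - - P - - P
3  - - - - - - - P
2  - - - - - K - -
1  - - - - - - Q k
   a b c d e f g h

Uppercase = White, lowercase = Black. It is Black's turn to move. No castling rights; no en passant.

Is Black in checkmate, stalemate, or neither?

Black to move; black king on h1.
In check: yes, from the white queen on g1.
King squares — g1: attacked by Kf2; g2: attacked by Qg1; h2: attacked by Qg1.
Legal moves for Black: none.
In check with no legal moves → checkmate.

checkmate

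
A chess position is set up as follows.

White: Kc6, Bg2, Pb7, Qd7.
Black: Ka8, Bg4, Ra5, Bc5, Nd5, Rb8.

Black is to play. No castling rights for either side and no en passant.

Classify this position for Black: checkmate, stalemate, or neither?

neither

Black to move; black king on a8.
In check: yes, from the white pawn on b7.
King squares — a7: available; b7: attacked by Kc6; b8: own rook.
Legal moves for Black: Ka7, Rxb7.
Black is in check but has 2 legal moves → neither.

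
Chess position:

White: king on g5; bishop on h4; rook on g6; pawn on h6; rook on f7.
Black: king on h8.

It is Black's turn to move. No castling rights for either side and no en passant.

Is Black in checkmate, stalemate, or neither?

stalemate

Black to move; black king on h8.
In check: no.
King squares — g7: attacked by Rg6; h7: attacked by Rf7; g8: attacked by Rg6.
Legal moves for Black: none.
Not in check and no legal moves → stalemate.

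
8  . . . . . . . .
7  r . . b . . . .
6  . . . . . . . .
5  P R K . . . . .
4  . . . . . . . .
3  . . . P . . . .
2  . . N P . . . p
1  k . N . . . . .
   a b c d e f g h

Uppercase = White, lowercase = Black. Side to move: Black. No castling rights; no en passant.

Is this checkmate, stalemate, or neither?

Black to move; black king on a1.
In check: yes, from the white knight on c2.
King squares — b1: attacked by Rb5; a2: attacked by Nc1; b2: attacked by Rb5.
Legal moves for Black: none.
In check with no legal moves → checkmate.

checkmate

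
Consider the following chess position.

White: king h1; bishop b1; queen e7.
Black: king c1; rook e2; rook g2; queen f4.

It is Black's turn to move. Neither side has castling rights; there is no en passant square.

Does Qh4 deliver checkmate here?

no

After Qh4: white king on h1; in check: yes, from the black queen on h4.
White has 1 legal reply: Qxh4.
In check but a legal move exists → not checkmate.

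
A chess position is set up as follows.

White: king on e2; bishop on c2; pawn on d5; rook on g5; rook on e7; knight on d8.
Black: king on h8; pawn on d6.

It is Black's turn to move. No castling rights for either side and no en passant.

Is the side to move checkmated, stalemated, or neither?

Black to move; black king on h8.
In check: no.
King squares — g7: attacked by Rg5; h7: attacked by Bc2; g8: attacked by Rg5.
Legal moves for Black: none.
Not in check and no legal moves → stalemate.

stalemate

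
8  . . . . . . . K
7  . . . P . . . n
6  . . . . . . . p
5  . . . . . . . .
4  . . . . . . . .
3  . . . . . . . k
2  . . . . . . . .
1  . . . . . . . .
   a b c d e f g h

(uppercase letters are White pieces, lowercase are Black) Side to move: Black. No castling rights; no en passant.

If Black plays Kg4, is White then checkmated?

no

After Kg4: white king on h8; in check: no.
White is not in check, so this cannot be checkmate.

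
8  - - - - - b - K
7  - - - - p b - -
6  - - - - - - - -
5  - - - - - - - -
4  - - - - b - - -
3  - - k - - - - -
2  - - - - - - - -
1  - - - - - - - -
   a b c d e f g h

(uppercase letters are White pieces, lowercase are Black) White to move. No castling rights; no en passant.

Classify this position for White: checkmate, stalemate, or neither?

stalemate

White to move; white king on h8.
In check: no.
King squares — g7: attacked by Bf8; h7: attacked by Be4; g8: attacked by Bf7.
Legal moves for White: none.
Not in check and no legal moves → stalemate.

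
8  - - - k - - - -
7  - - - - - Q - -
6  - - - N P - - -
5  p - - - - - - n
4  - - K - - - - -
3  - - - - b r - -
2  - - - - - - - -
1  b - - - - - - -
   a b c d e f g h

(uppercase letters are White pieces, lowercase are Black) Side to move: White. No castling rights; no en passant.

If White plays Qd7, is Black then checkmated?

After Qd7: black king on d8; in check: yes, from the white queen on d7.
King squares — c7: attacked by Qd7; d7: attacked by Pe6; e7: attacked by Qd7; c8: attacked by Nd6; e8: attacked by Nd6.
Black has no legal moves → checkmate.

yes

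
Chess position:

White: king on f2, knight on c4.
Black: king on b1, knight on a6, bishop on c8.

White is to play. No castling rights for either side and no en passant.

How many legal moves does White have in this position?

16

White to move; king on f2.
In check: no.
Legal moves: Nd6, Nb6, Ne5, Na5, Ne3, Na3+, Nd2+, Nb2, Kg3, Kf3, Ke3, Kg2, Ke2, Kg1, Kf1, Ke1.
Count: 16.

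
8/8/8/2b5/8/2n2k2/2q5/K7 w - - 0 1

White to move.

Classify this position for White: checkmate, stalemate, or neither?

White to move; white king on a1.
In check: no.
King squares — b1: attacked by Qc2; a2: attacked by Qc2; b2: attacked by Qc2.
Legal moves for White: none.
Not in check and no legal moves → stalemate.

stalemate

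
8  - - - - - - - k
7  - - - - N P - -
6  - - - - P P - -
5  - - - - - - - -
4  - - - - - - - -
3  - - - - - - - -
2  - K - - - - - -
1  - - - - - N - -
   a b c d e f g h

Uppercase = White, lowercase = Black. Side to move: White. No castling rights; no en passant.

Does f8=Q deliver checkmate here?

After f8=Q: black king on h8; in check: yes, from the white queen on f8.
Black has 1 legal reply: Kh7.
In check but a legal move exists → not checkmate.

no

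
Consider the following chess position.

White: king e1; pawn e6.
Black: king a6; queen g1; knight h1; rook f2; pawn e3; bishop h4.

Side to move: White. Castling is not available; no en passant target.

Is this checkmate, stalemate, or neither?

checkmate

White to move; white king on e1.
In check: yes, from the black queen on g1.
King squares — d1: attacked by Qg1; f1: attacked by Qg1; d2: attacked by Rf2; e2: attacked by Rf2; f2: attacked by Qg1.
Legal moves for White: none.
In check with no legal moves → checkmate.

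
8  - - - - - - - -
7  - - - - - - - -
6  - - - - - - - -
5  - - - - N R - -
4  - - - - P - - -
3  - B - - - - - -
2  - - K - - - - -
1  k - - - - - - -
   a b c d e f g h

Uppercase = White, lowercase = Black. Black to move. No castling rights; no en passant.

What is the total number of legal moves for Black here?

0

Black to move; king on a1.
In check: no.
Legal moves: none.
Count: 0.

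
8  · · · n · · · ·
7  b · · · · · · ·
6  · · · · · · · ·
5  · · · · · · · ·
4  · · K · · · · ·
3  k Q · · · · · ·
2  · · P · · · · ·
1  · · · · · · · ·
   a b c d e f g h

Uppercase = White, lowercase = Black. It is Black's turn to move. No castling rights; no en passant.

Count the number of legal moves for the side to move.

Black to move; king on a3.
In check: yes, from the white queen on b3.
Legal moves: none.
Count: 0.

0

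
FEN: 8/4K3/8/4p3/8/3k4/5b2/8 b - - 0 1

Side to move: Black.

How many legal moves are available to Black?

Black to move; king on d3.
In check: no.
Legal moves: Ke4, Kd4, Kc4, Ke3, Kc3, Ke2, Kd2, Kc2, Ba7, Bb6, Bc5+, Bh4+, Bd4, Bg3, Be3, Bg1, Be1, e4.
Count: 18.

18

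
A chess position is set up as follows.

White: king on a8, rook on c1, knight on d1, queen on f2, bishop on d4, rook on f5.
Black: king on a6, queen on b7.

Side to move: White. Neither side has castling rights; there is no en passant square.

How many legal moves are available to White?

0

White to move; king on a8.
In check: yes, from the black queen on b7.
Legal moves: none.
Count: 0.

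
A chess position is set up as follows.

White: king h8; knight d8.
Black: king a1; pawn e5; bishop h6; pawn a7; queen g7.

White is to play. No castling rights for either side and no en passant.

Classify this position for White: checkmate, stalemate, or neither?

White to move; white king on h8.
In check: yes, from the black queen on g7.
King squares — g7: attacked by Bh6; h7: attacked by Qg7; g8: attacked by Qg7.
Legal moves for White: none.
In check with no legal moves → checkmate.

checkmate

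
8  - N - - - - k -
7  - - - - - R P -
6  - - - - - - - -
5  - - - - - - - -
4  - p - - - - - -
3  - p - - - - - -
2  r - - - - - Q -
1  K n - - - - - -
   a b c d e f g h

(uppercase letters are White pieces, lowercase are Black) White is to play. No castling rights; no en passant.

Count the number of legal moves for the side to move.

White to move; king on a1.
In check: yes, from the black rook on a2.
Legal moves: Kxb1, Qxa2.
Count: 2.

2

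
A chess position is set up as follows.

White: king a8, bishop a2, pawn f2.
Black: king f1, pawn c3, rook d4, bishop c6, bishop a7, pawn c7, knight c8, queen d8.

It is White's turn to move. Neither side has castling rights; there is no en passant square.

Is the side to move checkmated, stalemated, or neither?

White to move; white king on a8.
In check: yes, from the black bishop on c6.
King squares — a7: attacked by Nc8; b7: attacked by Bc6; b8: attacked by Ba7.
Legal moves for White: none.
In check with no legal moves → checkmate.

checkmate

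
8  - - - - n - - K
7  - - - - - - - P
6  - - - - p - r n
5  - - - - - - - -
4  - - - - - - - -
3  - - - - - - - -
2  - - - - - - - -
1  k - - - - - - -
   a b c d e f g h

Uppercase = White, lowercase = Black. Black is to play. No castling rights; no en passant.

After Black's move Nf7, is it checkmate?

yes

After Nf7: white king on h8; in check: yes, from the black knight on f7.
King squares — g7: attacked by Rg6; h7: own pawn; g8: attacked by Rg6.
White has no legal moves → checkmate.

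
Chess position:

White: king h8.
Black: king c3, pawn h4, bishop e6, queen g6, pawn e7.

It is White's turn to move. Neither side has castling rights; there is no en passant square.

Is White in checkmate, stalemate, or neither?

stalemate

White to move; white king on h8.
In check: no.
King squares — g7: attacked by Qg6; h7: attacked by Qg6; g8: attacked by Be6.
Legal moves for White: none.
Not in check and no legal moves → stalemate.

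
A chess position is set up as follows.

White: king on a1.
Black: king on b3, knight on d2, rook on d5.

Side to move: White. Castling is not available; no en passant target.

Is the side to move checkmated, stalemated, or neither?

stalemate

White to move; white king on a1.
In check: no.
King squares — b1: attacked by Nd2; a2: attacked by Kb3; b2: attacked by Kb3.
Legal moves for White: none.
Not in check and no legal moves → stalemate.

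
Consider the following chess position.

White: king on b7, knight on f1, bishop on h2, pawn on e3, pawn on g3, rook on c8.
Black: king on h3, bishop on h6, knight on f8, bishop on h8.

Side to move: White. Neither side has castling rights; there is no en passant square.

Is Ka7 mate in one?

After Ka7: black king on h3; in check: no.
Black is not in check, so this cannot be checkmate.

no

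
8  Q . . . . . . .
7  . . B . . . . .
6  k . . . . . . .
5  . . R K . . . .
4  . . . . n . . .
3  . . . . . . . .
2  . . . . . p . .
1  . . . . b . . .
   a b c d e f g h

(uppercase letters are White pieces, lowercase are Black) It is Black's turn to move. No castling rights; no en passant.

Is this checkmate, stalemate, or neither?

Black to move; black king on a6.
In check: yes, from the white queen on a8.
King squares — a5: attacked by Rc5; b5: attacked by Rc5; b6: attacked by Bc7; a7: attacked by Qa8; b7: attacked by Qa8.
Legal moves for Black: none.
In check with no legal moves → checkmate.

checkmate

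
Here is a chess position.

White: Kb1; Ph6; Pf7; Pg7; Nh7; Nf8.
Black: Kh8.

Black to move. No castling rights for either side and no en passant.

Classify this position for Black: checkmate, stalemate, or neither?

Black to move; black king on h8.
In check: yes, from the white pawn on g7.
King squares — g7: attacked by Ph6; h7: attacked by Nf8; g8: attacked by Pf7.
Legal moves for Black: none.
In check with no legal moves → checkmate.

checkmate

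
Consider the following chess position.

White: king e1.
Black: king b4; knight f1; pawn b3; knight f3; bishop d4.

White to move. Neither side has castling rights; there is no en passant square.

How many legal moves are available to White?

3

White to move; king on e1.
In check: yes, from the black knight on f3.
Legal moves: Ke2, Kxf1, Kd1.
Count: 3.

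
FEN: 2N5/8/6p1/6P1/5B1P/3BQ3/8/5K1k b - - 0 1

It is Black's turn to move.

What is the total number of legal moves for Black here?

Black to move; king on h1.
In check: no.
Legal moves: none.
Count: 0.

0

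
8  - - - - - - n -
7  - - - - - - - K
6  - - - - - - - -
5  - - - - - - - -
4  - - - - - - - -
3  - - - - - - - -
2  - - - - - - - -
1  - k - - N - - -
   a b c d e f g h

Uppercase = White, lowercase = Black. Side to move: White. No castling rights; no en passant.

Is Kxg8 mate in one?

no

After Kxg8: black king on b1; in check: no.
Black is not in check, so this cannot be checkmate.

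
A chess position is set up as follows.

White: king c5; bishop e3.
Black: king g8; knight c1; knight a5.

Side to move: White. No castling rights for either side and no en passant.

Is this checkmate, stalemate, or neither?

White to move; white king on c5.
In check: no.
Legal moves for White: Kd6, Kb6, Kd5, Kb5, Kd4, Kb4, Bh6, Bg5, Bf4, Bd4, Bf2, Bd2, Bg1, Bxc1.
White has 14 legal moves and is not in check → neither.

neither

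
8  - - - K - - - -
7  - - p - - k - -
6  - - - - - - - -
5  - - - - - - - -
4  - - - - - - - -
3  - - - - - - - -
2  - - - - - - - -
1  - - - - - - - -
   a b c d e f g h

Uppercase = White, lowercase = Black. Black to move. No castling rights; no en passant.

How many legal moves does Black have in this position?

8

Black to move; king on f7.
In check: no.
Legal moves: Kg8, Kf8, Kg7, Kg6, Kf6, Ke6, c6, c5.
Count: 8.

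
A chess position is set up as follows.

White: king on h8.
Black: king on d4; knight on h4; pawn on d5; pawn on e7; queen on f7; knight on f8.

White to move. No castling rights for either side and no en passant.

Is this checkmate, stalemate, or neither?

stalemate

White to move; white king on h8.
In check: no.
King squares — g7: attacked by Qf7; h7: attacked by Qf7; g8: attacked by Qf7.
Legal moves for White: none.
Not in check and no legal moves → stalemate.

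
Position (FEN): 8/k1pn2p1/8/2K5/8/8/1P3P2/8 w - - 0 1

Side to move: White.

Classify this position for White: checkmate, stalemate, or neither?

White to move; white king on c5.
In check: yes, from the black knight on d7.
Legal moves for White: Kc6, Kd5, Kb5, Kd4, Kc4, Kb4.
White is in check but has 6 legal moves → neither.

neither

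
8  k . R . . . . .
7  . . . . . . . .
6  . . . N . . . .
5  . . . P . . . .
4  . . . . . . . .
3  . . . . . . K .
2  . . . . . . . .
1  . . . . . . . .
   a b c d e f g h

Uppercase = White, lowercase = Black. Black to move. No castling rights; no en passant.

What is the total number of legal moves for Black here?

1

Black to move; king on a8.
In check: yes, from the white rook on c8.
Legal moves: Ka7.
Count: 1.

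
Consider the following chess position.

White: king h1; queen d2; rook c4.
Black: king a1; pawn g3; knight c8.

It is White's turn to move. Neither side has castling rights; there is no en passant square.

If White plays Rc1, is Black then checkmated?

yes

After Rc1: black king on a1; in check: yes, from the white rook on c1.
King squares — b1: attacked by Rc1; a2: attacked by Qd2; b2: attacked by Qd2.
Black has no legal moves → checkmate.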